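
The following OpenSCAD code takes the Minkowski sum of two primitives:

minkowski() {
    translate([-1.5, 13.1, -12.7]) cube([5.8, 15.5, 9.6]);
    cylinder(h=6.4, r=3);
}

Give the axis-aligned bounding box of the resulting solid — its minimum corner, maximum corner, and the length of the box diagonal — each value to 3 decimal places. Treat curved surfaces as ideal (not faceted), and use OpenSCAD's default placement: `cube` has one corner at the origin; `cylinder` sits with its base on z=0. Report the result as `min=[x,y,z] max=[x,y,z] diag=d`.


min=[-4.500,10.100,-12.700] max=[7.300,31.600,3.300] diag=29.283

A = translate([-1.5, 13.1, -12.7]) cube([5.8, 15.5, 9.6]) → bbox [-1.5,13.1,-12.7] .. [4.3,28.6,-3.1]
B = cylinder(h=6.4, r=3) → bbox [-3,-3,0] .. [3,3,6.4]
lo = A.lo+B.lo = [-1.5-3, 13.1-3, -12.7+0] = [-4.500,10.100,-12.700]
hi = A.hi+B.hi = [4.3+3, 28.6+3, -3.1+6.4] = [7.300,31.600,3.300]
diag = √(11.8²+21.5²+16²) = √857.49 = 29.283


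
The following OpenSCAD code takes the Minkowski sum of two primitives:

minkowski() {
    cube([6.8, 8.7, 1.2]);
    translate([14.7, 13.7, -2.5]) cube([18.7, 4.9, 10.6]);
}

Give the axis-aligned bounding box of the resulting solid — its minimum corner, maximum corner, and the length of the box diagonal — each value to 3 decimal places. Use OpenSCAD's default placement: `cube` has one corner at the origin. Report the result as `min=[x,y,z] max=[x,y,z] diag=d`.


min=[14.700,13.700,-2.500] max=[40.200,27.300,9.300] diag=31.216

A = translate([14.7, 13.7, -2.5]) cube([18.7, 4.9, 10.6]) → bbox [14.7,13.7,-2.5] .. [33.4,18.6,8.1]
B = cube([6.8, 8.7, 1.2]) → bbox [0,0,0] .. [6.8,8.7,1.2]
lo = A.lo+B.lo = [14.7+0, 13.7+0, -2.5+0] = [14.700,13.700,-2.500]
hi = A.hi+B.hi = [33.4+6.8, 18.6+8.7, 8.1+1.2] = [40.200,27.300,9.300]
diag = √(25.5²+13.6²+11.8²) = √974.45 = 31.216


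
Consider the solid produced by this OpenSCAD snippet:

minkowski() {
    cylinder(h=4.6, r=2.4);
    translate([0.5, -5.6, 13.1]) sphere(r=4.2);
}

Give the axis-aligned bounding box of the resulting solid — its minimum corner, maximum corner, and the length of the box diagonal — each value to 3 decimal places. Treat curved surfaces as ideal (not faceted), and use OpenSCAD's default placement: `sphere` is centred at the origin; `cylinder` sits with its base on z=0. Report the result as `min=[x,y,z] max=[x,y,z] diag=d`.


min=[-6.100,-12.200,8.900] max=[7.100,1.000,21.900] diag=22.748

A = translate([0.5, -5.6, 13.1]) sphere(r=4.2) → bbox [-3.7,-9.8,8.9] .. [4.7,-1.4,17.3]
B = cylinder(h=4.6, r=2.4) → bbox [-2.4,-2.4,0] .. [2.4,2.4,4.6]
lo = A.lo+B.lo = [-3.7-2.4, -9.8-2.4, 8.9+0] = [-6.100,-12.200,8.900]
hi = A.hi+B.hi = [4.7+2.4, -1.4+2.4, 17.3+4.6] = [7.100,1.000,21.900]
diag = √(13.2²+13.2²+13²) = √517.48 = 22.748


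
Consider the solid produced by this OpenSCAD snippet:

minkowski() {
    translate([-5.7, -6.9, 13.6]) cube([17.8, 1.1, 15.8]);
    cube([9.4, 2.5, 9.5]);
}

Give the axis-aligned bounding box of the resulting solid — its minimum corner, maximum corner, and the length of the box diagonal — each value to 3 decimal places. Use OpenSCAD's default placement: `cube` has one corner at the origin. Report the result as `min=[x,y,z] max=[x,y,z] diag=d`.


min=[-5.700,-6.900,13.600] max=[21.500,-3.300,38.900] diag=37.321

A = translate([-5.7, -6.9, 13.6]) cube([17.8, 1.1, 15.8]) → bbox [-5.7,-6.9,13.6] .. [12.1,-5.8,29.4]
B = cube([9.4, 2.5, 9.5]) → bbox [0,0,0] .. [9.4,2.5,9.5]
lo = A.lo+B.lo = [-5.7+0, -6.9+0, 13.6+0] = [-5.700,-6.900,13.600]
hi = A.hi+B.hi = [12.1+9.4, -5.8+2.5, 29.4+9.5] = [21.500,-3.300,38.900]
diag = √(27.2²+3.6²+25.3²) = √1392.89 = 37.321


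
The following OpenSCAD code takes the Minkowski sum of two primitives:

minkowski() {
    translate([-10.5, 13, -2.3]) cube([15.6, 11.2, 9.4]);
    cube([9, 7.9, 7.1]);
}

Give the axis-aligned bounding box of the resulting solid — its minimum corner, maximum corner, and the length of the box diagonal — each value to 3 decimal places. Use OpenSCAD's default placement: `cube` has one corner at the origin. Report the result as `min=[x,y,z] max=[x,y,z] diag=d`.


A = translate([-10.5, 13, -2.3]) cube([15.6, 11.2, 9.4]) → bbox [-10.5,13,-2.3] .. [5.1,24.2,7.1]
B = cube([9, 7.9, 7.1]) → bbox [0,0,0] .. [9,7.9,7.1]
lo = A.lo+B.lo = [-10.5+0, 13+0, -2.3+0] = [-10.500,13.000,-2.300]
hi = A.hi+B.hi = [5.1+9, 24.2+7.9, 7.1+7.1] = [14.100,32.100,14.200]
diag = √(24.6²+19.1²+16.5²) = √1242.22 = 35.245

min=[-10.500,13.000,-2.300] max=[14.100,32.100,14.200] diag=35.245


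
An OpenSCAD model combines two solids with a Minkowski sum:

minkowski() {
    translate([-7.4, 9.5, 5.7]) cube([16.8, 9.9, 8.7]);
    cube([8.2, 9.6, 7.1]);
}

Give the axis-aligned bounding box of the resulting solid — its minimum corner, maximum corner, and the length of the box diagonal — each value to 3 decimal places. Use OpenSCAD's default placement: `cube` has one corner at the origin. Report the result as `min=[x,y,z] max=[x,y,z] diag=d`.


min=[-7.400,9.500,5.700] max=[17.600,29.000,21.500] diag=35.424

A = translate([-7.4, 9.5, 5.7]) cube([16.8, 9.9, 8.7]) → bbox [-7.4,9.5,5.7] .. [9.4,19.4,14.4]
B = cube([8.2, 9.6, 7.1]) → bbox [0,0,0] .. [8.2,9.6,7.1]
lo = A.lo+B.lo = [-7.4+0, 9.5+0, 5.7+0] = [-7.400,9.500,5.700]
hi = A.hi+B.hi = [9.4+8.2, 19.4+9.6, 14.4+7.1] = [17.600,29.000,21.500]
diag = √(25²+19.5²+15.8²) = √1254.89 = 35.424


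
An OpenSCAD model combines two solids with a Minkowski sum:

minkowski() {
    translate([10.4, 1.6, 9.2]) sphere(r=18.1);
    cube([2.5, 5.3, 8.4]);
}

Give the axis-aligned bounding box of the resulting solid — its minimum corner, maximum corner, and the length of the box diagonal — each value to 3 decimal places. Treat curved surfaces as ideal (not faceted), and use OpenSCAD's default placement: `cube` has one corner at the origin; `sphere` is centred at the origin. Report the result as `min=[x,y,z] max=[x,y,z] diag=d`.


min=[-7.700,-16.500,-8.900] max=[31.000,25.000,35.700] diag=72.174

A = translate([10.4, 1.6, 9.2]) sphere(r=18.1) → bbox [-7.7,-16.5,-8.9] .. [28.5,19.7,27.3]
B = cube([2.5, 5.3, 8.4]) → bbox [0,0,0] .. [2.5,5.3,8.4]
lo = A.lo+B.lo = [-7.7+0, -16.5+0, -8.9+0] = [-7.700,-16.500,-8.900]
hi = A.hi+B.hi = [28.5+2.5, 19.7+5.3, 27.3+8.4] = [31.000,25.000,35.700]
diag = √(38.7²+41.5²+44.6²) = √5209.1 = 72.174


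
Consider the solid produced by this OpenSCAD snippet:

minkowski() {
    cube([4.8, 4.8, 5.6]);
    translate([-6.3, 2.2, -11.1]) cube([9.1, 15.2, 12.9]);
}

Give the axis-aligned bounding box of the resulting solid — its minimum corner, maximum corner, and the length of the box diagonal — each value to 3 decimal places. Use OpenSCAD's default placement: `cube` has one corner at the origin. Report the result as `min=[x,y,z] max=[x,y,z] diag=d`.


A = translate([-6.3, 2.2, -11.1]) cube([9.1, 15.2, 12.9]) → bbox [-6.3,2.2,-11.1] .. [2.8,17.4,1.8]
B = cube([4.8, 4.8, 5.6]) → bbox [0,0,0] .. [4.8,4.8,5.6]
lo = A.lo+B.lo = [-6.3+0, 2.2+0, -11.1+0] = [-6.300,2.200,-11.100]
hi = A.hi+B.hi = [2.8+4.8, 17.4+4.8, 1.8+5.6] = [7.600,22.200,7.400]
diag = √(13.9²+20²+18.5²) = √935.46 = 30.585

min=[-6.300,2.200,-11.100] max=[7.600,22.200,7.400] diag=30.585


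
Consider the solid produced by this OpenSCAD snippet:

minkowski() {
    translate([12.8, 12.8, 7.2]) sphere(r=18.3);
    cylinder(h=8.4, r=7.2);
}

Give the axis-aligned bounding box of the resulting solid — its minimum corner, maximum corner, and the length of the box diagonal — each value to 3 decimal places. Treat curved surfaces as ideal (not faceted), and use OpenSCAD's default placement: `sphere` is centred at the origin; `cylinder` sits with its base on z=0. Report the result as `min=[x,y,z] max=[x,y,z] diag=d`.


min=[-12.700,-12.700,-11.100] max=[38.300,38.300,33.900] diag=85.012

A = translate([12.8, 12.8, 7.2]) sphere(r=18.3) → bbox [-5.5,-5.5,-11.1] .. [31.1,31.1,25.5]
B = cylinder(h=8.4, r=7.2) → bbox [-7.2,-7.2,0] .. [7.2,7.2,8.4]
lo = A.lo+B.lo = [-5.5-7.2, -5.5-7.2, -11.1+0] = [-12.700,-12.700,-11.100]
hi = A.hi+B.hi = [31.1+7.2, 31.1+7.2, 25.5+8.4] = [38.300,38.300,33.900]
diag = √(51²+51²+45²) = √7227 = 85.012


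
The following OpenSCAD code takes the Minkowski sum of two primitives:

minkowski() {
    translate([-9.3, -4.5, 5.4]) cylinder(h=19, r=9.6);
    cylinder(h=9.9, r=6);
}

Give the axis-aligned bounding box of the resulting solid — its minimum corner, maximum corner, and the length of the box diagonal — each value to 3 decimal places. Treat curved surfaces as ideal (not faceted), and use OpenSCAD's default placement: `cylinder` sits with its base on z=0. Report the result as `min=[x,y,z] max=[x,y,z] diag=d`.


min=[-24.900,-20.100,5.400] max=[6.300,11.100,34.300] diag=52.746

A = translate([-9.3, -4.5, 5.4]) cylinder(h=19, r=9.6) → bbox [-18.9,-14.1,5.4] .. [0.3,5.1,24.4]
B = cylinder(h=9.9, r=6) → bbox [-6,-6,0] .. [6,6,9.9]
lo = A.lo+B.lo = [-18.9-6, -14.1-6, 5.4+0] = [-24.900,-20.100,5.400]
hi = A.hi+B.hi = [0.3+6, 5.1+6, 24.4+9.9] = [6.300,11.100,34.300]
diag = √(31.2²+31.2²+28.9²) = √2782.09 = 52.746


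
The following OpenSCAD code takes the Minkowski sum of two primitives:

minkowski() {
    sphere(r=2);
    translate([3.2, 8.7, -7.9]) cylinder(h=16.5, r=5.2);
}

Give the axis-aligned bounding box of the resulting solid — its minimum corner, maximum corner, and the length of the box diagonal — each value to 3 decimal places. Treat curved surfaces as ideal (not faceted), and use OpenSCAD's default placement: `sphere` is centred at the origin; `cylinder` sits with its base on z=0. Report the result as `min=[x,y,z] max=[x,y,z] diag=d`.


min=[-4.000,1.500,-9.900] max=[10.400,15.900,10.600] diag=28.896

A = translate([3.2, 8.7, -7.9]) cylinder(h=16.5, r=5.2) → bbox [-2,3.5,-7.9] .. [8.4,13.9,8.6]
B = sphere(r=2) → bbox [-2,-2,-2] .. [2,2,2]
lo = A.lo+B.lo = [-2-2, 3.5-2, -7.9-2] = [-4.000,1.500,-9.900]
hi = A.hi+B.hi = [8.4+2, 13.9+2, 8.6+2] = [10.400,15.900,10.600]
diag = √(14.4²+14.4²+20.5²) = √834.97 = 28.896


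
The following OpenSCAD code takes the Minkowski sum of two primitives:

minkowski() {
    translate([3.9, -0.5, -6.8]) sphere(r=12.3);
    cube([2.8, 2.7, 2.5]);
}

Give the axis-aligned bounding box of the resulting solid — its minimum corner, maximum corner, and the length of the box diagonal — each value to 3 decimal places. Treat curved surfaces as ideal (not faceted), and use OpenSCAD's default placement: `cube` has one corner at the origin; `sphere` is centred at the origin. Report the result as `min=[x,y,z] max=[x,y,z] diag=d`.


min=[-8.400,-12.800,-19.100] max=[19.000,14.500,8.000] diag=47.228

A = translate([3.9, -0.5, -6.8]) sphere(r=12.3) → bbox [-8.4,-12.8,-19.1] .. [16.2,11.8,5.5]
B = cube([2.8, 2.7, 2.5]) → bbox [0,0,0] .. [2.8,2.7,2.5]
lo = A.lo+B.lo = [-8.4+0, -12.8+0, -19.1+0] = [-8.400,-12.800,-19.100]
hi = A.hi+B.hi = [16.2+2.8, 11.8+2.7, 5.5+2.5] = [19.000,14.500,8.000]
diag = √(27.4²+27.3²+27.1²) = √2230.46 = 47.228


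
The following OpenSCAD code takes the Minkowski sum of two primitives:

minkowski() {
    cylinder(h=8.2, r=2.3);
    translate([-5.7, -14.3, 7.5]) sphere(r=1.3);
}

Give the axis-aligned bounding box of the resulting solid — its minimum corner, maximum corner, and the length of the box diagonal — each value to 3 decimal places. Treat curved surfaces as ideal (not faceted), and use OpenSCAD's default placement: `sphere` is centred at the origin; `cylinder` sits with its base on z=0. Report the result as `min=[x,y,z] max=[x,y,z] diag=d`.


min=[-9.300,-17.900,6.200] max=[-2.100,-10.700,17.000] diag=14.843

A = translate([-5.7, -14.3, 7.5]) sphere(r=1.3) → bbox [-7,-15.6,6.2] .. [-4.4,-13,8.8]
B = cylinder(h=8.2, r=2.3) → bbox [-2.3,-2.3,0] .. [2.3,2.3,8.2]
lo = A.lo+B.lo = [-7-2.3, -15.6-2.3, 6.2+0] = [-9.300,-17.900,6.200]
hi = A.hi+B.hi = [-4.4+2.3, -13+2.3, 8.8+8.2] = [-2.100,-10.700,17.000]
diag = √(7.2²+7.2²+10.8²) = √220.32 = 14.843


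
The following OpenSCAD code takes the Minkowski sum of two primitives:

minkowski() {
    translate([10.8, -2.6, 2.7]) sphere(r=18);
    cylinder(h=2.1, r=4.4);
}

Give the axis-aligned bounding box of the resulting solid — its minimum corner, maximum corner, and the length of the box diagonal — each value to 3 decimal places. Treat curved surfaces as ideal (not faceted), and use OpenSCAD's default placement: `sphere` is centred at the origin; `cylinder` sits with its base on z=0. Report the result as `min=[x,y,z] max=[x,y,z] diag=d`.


min=[-11.600,-25.000,-15.300] max=[33.200,19.800,22.800] diag=73.930

A = translate([10.8, -2.6, 2.7]) sphere(r=18) → bbox [-7.2,-20.6,-15.3] .. [28.8,15.4,20.7]
B = cylinder(h=2.1, r=4.4) → bbox [-4.4,-4.4,0] .. [4.4,4.4,2.1]
lo = A.lo+B.lo = [-7.2-4.4, -20.6-4.4, -15.3+0] = [-11.600,-25.000,-15.300]
hi = A.hi+B.hi = [28.8+4.4, 15.4+4.4, 20.7+2.1] = [33.200,19.800,22.800]
diag = √(44.8²+44.8²+38.1²) = √5465.69 = 73.930


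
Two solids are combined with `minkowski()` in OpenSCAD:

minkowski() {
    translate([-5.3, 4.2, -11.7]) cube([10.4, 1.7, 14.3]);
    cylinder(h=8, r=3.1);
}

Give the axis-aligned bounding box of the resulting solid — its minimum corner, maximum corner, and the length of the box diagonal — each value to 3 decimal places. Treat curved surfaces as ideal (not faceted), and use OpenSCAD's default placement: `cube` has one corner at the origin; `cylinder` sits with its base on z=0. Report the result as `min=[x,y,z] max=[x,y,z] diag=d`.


A = translate([-5.3, 4.2, -11.7]) cube([10.4, 1.7, 14.3]) → bbox [-5.3,4.2,-11.7] .. [5.1,5.9,2.6]
B = cylinder(h=8, r=3.1) → bbox [-3.1,-3.1,0] .. [3.1,3.1,8]
lo = A.lo+B.lo = [-5.3-3.1, 4.2-3.1, -11.7+0] = [-8.400,1.100,-11.700]
hi = A.hi+B.hi = [5.1+3.1, 5.9+3.1, 2.6+8] = [8.200,9.000,10.600]
diag = √(16.6²+7.9²+22.3²) = √835.26 = 28.901

min=[-8.400,1.100,-11.700] max=[8.200,9.000,10.600] diag=28.901


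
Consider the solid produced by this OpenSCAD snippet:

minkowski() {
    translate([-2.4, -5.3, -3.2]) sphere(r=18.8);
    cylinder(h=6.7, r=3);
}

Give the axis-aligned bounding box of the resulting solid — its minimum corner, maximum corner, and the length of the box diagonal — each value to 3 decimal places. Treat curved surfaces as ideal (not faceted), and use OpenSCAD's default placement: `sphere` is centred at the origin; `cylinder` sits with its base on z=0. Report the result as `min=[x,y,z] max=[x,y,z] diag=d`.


A = translate([-2.4, -5.3, -3.2]) sphere(r=18.8) → bbox [-21.2,-24.1,-22] .. [16.4,13.5,15.6]
B = cylinder(h=6.7, r=3) → bbox [-3,-3,0] .. [3,3,6.7]
lo = A.lo+B.lo = [-21.2-3, -24.1-3, -22+0] = [-24.200,-27.100,-22.000]
hi = A.hi+B.hi = [16.4+3, 13.5+3, 15.6+6.7] = [19.400,16.500,22.300]
diag = √(43.6²+43.6²+44.3²) = √5764.41 = 75.924

min=[-24.200,-27.100,-22.000] max=[19.400,16.500,22.300] diag=75.924


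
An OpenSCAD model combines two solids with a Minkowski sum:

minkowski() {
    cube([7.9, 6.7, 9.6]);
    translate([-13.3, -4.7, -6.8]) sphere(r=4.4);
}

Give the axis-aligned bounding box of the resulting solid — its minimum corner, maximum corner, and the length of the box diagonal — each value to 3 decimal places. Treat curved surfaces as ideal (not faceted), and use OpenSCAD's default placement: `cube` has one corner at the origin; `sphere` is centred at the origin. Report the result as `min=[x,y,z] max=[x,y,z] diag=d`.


A = translate([-13.3, -4.7, -6.8]) sphere(r=4.4) → bbox [-17.7,-9.1,-11.2] .. [-8.9,-0.3,-2.4]
B = cube([7.9, 6.7, 9.6]) → bbox [0,0,0] .. [7.9,6.7,9.6]
lo = A.lo+B.lo = [-17.7+0, -9.1+0, -11.2+0] = [-17.700,-9.100,-11.200]
hi = A.hi+B.hi = [-8.9+7.9, -0.3+6.7, -2.4+9.6] = [-1.000,6.400,7.200]
diag = √(16.7²+15.5²+18.4²) = √857.7 = 29.287

min=[-17.700,-9.100,-11.200] max=[-1.000,6.400,7.200] diag=29.287


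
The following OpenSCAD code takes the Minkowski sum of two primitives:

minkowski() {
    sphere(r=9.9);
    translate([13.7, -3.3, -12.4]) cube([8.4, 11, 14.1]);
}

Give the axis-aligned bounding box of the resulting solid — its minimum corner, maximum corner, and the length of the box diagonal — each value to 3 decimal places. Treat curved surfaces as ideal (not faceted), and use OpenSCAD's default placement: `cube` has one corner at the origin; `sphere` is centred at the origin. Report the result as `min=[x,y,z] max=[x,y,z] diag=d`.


A = translate([13.7, -3.3, -12.4]) cube([8.4, 11, 14.1]) → bbox [13.7,-3.3,-12.4] .. [22.1,7.7,1.7]
B = sphere(r=9.9) → bbox [-9.9,-9.9,-9.9] .. [9.9,9.9,9.9]
lo = A.lo+B.lo = [13.7-9.9, -3.3-9.9, -12.4-9.9] = [3.800,-13.200,-22.300]
hi = A.hi+B.hi = [22.1+9.9, 7.7+9.9, 1.7+9.9] = [32.000,17.600,11.600]
diag = √(28.2²+30.8²+33.9²) = √2893.09 = 53.787

min=[3.800,-13.200,-22.300] max=[32.000,17.600,11.600] diag=53.787


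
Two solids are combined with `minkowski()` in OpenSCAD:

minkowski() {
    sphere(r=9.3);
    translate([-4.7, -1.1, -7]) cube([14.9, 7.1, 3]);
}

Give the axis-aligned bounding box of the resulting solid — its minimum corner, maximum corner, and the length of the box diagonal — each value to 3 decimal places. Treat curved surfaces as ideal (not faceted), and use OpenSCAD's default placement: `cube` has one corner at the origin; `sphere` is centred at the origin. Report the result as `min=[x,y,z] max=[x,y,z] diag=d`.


min=[-14.000,-10.400,-16.300] max=[19.500,15.300,5.300] diag=47.427

A = translate([-4.7, -1.1, -7]) cube([14.9, 7.1, 3]) → bbox [-4.7,-1.1,-7] .. [10.2,6,-4]
B = sphere(r=9.3) → bbox [-9.3,-9.3,-9.3] .. [9.3,9.3,9.3]
lo = A.lo+B.lo = [-4.7-9.3, -1.1-9.3, -7-9.3] = [-14.000,-10.400,-16.300]
hi = A.hi+B.hi = [10.2+9.3, 6+9.3, -4+9.3] = [19.500,15.300,5.300]
diag = √(33.5²+25.7²+21.6²) = √2249.3 = 47.427


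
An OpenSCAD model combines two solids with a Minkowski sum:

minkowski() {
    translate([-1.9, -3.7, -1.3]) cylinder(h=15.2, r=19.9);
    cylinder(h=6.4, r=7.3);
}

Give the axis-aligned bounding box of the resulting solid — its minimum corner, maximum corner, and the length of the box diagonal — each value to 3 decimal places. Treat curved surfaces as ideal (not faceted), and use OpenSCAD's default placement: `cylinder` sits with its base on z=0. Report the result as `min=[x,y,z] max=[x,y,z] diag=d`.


A = translate([-1.9, -3.7, -1.3]) cylinder(h=15.2, r=19.9) → bbox [-21.8,-23.6,-1.3] .. [18,16.2,13.9]
B = cylinder(h=6.4, r=7.3) → bbox [-7.3,-7.3,0] .. [7.3,7.3,6.4]
lo = A.lo+B.lo = [-21.8-7.3, -23.6-7.3, -1.3+0] = [-29.100,-30.900,-1.300]
hi = A.hi+B.hi = [18+7.3, 16.2+7.3, 13.9+6.4] = [25.300,23.500,20.300]
diag = √(54.4²+54.4²+21.6²) = √6385.28 = 79.908

min=[-29.100,-30.900,-1.300] max=[25.300,23.500,20.300] diag=79.908


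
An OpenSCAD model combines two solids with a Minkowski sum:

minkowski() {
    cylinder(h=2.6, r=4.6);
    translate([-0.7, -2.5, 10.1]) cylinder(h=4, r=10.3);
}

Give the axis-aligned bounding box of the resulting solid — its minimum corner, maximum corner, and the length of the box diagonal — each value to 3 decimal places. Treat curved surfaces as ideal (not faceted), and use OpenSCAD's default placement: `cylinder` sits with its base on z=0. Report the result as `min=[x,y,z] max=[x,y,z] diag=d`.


A = translate([-0.7, -2.5, 10.1]) cylinder(h=4, r=10.3) → bbox [-11,-12.8,10.1] .. [9.6,7.8,14.1]
B = cylinder(h=2.6, r=4.6) → bbox [-4.6,-4.6,0] .. [4.6,4.6,2.6]
lo = A.lo+B.lo = [-11-4.6, -12.8-4.6, 10.1+0] = [-15.600,-17.400,10.100]
hi = A.hi+B.hi = [9.6+4.6, 7.8+4.6, 14.1+2.6] = [14.200,12.400,16.700]
diag = √(29.8²+29.8²+6.6²) = √1819.64 = 42.657

min=[-15.600,-17.400,10.100] max=[14.200,12.400,16.700] diag=42.657


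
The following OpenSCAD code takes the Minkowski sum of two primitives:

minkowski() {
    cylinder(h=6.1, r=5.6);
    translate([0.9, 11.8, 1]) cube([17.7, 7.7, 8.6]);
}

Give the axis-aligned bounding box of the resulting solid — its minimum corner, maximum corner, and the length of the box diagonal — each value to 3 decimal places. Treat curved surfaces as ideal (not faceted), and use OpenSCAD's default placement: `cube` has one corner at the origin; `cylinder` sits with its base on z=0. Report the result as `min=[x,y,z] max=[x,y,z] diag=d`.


min=[-4.700,6.200,1.000] max=[24.200,25.100,15.700] diag=37.530

A = translate([0.9, 11.8, 1]) cube([17.7, 7.7, 8.6]) → bbox [0.9,11.8,1] .. [18.6,19.5,9.6]
B = cylinder(h=6.1, r=5.6) → bbox [-5.6,-5.6,0] .. [5.6,5.6,6.1]
lo = A.lo+B.lo = [0.9-5.6, 11.8-5.6, 1+0] = [-4.700,6.200,1.000]
hi = A.hi+B.hi = [18.6+5.6, 19.5+5.6, 9.6+6.1] = [24.200,25.100,15.700]
diag = √(28.9²+18.9²+14.7²) = √1408.51 = 37.530


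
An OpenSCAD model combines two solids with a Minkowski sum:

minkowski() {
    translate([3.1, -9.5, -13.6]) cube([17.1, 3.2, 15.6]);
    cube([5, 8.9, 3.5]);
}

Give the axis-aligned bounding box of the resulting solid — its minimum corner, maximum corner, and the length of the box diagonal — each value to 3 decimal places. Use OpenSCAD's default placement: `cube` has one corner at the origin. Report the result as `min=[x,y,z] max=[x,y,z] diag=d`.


A = translate([3.1, -9.5, -13.6]) cube([17.1, 3.2, 15.6]) → bbox [3.1,-9.5,-13.6] .. [20.2,-6.3,2]
B = cube([5, 8.9, 3.5]) → bbox [0,0,0] .. [5,8.9,3.5]
lo = A.lo+B.lo = [3.1+0, -9.5+0, -13.6+0] = [3.100,-9.500,-13.600]
hi = A.hi+B.hi = [20.2+5, -6.3+8.9, 2+3.5] = [25.200,2.600,5.500]
diag = √(22.1²+12.1²+19.1²) = √999.63 = 31.617

min=[3.100,-9.500,-13.600] max=[25.200,2.600,5.500] diag=31.617


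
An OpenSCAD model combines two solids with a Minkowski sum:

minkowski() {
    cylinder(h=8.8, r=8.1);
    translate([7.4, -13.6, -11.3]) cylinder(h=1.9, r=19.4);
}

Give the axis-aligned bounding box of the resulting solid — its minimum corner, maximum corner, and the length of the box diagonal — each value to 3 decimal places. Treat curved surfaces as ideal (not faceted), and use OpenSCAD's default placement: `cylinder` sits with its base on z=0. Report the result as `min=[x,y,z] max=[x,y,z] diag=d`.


A = translate([7.4, -13.6, -11.3]) cylinder(h=1.9, r=19.4) → bbox [-12,-33,-11.3] .. [26.8,5.8,-9.4]
B = cylinder(h=8.8, r=8.1) → bbox [-8.1,-8.1,0] .. [8.1,8.1,8.8]
lo = A.lo+B.lo = [-12-8.1, -33-8.1, -11.3+0] = [-20.100,-41.100,-11.300]
hi = A.hi+B.hi = [26.8+8.1, 5.8+8.1, -9.4+8.8] = [34.900,13.900,-0.600]
diag = √(55²+55²+10.7²) = √6164.49 = 78.514

min=[-20.100,-41.100,-11.300] max=[34.900,13.900,-0.600] diag=78.514


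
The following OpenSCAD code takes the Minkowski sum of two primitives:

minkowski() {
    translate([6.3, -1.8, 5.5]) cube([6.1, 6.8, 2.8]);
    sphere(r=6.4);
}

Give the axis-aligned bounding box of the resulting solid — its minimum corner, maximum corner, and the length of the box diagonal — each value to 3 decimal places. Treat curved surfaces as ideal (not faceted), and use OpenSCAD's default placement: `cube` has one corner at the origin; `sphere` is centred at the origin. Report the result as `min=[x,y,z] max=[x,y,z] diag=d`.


A = translate([6.3, -1.8, 5.5]) cube([6.1, 6.8, 2.8]) → bbox [6.3,-1.8,5.5] .. [12.4,5,8.3]
B = sphere(r=6.4) → bbox [-6.4,-6.4,-6.4] .. [6.4,6.4,6.4]
lo = A.lo+B.lo = [6.3-6.4, -1.8-6.4, 5.5-6.4] = [-0.100,-8.200,-0.900]
hi = A.hi+B.hi = [12.4+6.4, 5+6.4, 8.3+6.4] = [18.800,11.400,14.700]
diag = √(18.9²+19.6²+15.6²) = √984.73 = 31.380

min=[-0.100,-8.200,-0.900] max=[18.800,11.400,14.700] diag=31.380


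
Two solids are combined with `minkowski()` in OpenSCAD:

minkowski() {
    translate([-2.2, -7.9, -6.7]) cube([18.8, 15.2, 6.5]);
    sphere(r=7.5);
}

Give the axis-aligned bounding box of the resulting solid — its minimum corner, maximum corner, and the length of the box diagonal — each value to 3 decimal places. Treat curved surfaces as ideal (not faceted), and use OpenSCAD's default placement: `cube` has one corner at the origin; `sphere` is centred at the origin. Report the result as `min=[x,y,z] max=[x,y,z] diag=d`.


A = translate([-2.2, -7.9, -6.7]) cube([18.8, 15.2, 6.5]) → bbox [-2.2,-7.9,-6.7] .. [16.6,7.3,-0.2]
B = sphere(r=7.5) → bbox [-7.5,-7.5,-7.5] .. [7.5,7.5,7.5]
lo = A.lo+B.lo = [-2.2-7.5, -7.9-7.5, -6.7-7.5] = [-9.700,-15.400,-14.200]
hi = A.hi+B.hi = [16.6+7.5, 7.3+7.5, -0.2+7.5] = [24.100,14.800,7.300]
diag = √(33.8²+30.2²+21.5²) = √2516.73 = 50.167

min=[-9.700,-15.400,-14.200] max=[24.100,14.800,7.300] diag=50.167


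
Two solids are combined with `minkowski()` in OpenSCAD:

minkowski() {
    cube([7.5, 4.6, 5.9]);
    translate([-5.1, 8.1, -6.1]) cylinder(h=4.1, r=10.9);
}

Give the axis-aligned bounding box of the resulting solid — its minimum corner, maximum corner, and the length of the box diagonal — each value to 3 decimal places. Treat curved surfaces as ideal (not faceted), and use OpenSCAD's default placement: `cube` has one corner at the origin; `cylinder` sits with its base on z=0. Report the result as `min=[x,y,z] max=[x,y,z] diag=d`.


A = translate([-5.1, 8.1, -6.1]) cylinder(h=4.1, r=10.9) → bbox [-16,-2.8,-6.1] .. [5.8,19,-2]
B = cube([7.5, 4.6, 5.9]) → bbox [0,0,0] .. [7.5,4.6,5.9]
lo = A.lo+B.lo = [-16+0, -2.8+0, -6.1+0] = [-16.000,-2.800,-6.100]
hi = A.hi+B.hi = [5.8+7.5, 19+4.6, -2+5.9] = [13.300,23.600,3.900]
diag = √(29.3²+26.4²+10²) = √1655.45 = 40.687

min=[-16.000,-2.800,-6.100] max=[13.300,23.600,3.900] diag=40.687


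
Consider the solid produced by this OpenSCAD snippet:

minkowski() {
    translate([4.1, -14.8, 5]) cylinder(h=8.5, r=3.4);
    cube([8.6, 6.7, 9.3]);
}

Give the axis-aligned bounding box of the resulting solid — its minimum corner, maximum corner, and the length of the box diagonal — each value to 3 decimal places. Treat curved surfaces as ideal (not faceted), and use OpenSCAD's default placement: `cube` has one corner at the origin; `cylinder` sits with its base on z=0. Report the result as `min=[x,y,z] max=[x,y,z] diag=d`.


min=[0.700,-18.200,5.000] max=[16.100,-4.700,22.800] diag=27.134

A = translate([4.1, -14.8, 5]) cylinder(h=8.5, r=3.4) → bbox [0.7,-18.2,5] .. [7.5,-11.4,13.5]
B = cube([8.6, 6.7, 9.3]) → bbox [0,0,0] .. [8.6,6.7,9.3]
lo = A.lo+B.lo = [0.7+0, -18.2+0, 5+0] = [0.700,-18.200,5.000]
hi = A.hi+B.hi = [7.5+8.6, -11.4+6.7, 13.5+9.3] = [16.100,-4.700,22.800]
diag = √(15.4²+13.5²+17.8²) = √736.25 = 27.134


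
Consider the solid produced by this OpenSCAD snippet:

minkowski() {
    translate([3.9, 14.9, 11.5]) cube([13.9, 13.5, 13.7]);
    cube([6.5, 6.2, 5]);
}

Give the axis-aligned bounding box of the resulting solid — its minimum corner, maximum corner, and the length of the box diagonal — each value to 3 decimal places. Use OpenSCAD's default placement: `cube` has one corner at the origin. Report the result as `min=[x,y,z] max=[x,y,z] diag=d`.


A = translate([3.9, 14.9, 11.5]) cube([13.9, 13.5, 13.7]) → bbox [3.9,14.9,11.5] .. [17.8,28.4,25.2]
B = cube([6.5, 6.2, 5]) → bbox [0,0,0] .. [6.5,6.2,5]
lo = A.lo+B.lo = [3.9+0, 14.9+0, 11.5+0] = [3.900,14.900,11.500]
hi = A.hi+B.hi = [17.8+6.5, 28.4+6.2, 25.2+5] = [24.300,34.600,30.200]
diag = √(20.4²+19.7²+18.7²) = √1153.94 = 33.970

min=[3.900,14.900,11.500] max=[24.300,34.600,30.200] diag=33.970


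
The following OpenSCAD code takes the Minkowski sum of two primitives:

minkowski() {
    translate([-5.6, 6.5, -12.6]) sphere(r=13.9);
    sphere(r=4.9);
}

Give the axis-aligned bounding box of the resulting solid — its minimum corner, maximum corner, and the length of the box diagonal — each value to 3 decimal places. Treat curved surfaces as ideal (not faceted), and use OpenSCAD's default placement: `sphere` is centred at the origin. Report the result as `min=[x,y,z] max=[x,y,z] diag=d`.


A = translate([-5.6, 6.5, -12.6]) sphere(r=13.9) → bbox [-19.5,-7.4,-26.5] .. [8.3,20.4,1.3]
B = sphere(r=4.9) → bbox [-4.9,-4.9,-4.9] .. [4.9,4.9,4.9]
lo = A.lo+B.lo = [-19.5-4.9, -7.4-4.9, -26.5-4.9] = [-24.400,-12.300,-31.400]
hi = A.hi+B.hi = [8.3+4.9, 20.4+4.9, 1.3+4.9] = [13.200,25.300,6.200]
diag = √(37.6²+37.6²+37.6²) = √4241.28 = 65.125

min=[-24.400,-12.300,-31.400] max=[13.200,25.300,6.200] diag=65.125


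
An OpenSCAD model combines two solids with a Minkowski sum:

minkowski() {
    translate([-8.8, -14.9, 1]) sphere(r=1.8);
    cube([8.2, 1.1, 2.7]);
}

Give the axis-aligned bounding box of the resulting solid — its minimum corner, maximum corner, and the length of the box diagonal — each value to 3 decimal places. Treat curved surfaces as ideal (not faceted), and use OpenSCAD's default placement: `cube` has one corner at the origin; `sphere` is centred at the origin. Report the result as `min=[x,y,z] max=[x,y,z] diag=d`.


A = translate([-8.8, -14.9, 1]) sphere(r=1.8) → bbox [-10.6,-16.7,-0.8] .. [-7,-13.1,2.8]
B = cube([8.2, 1.1, 2.7]) → bbox [0,0,0] .. [8.2,1.1,2.7]
lo = A.lo+B.lo = [-10.6+0, -16.7+0, -0.8+0] = [-10.600,-16.700,-0.800]
hi = A.hi+B.hi = [-7+8.2, -13.1+1.1, 2.8+2.7] = [1.200,-12.000,5.500]
diag = √(11.8²+4.7²+6.3²) = √201.02 = 14.178

min=[-10.600,-16.700,-0.800] max=[1.200,-12.000,5.500] diag=14.178


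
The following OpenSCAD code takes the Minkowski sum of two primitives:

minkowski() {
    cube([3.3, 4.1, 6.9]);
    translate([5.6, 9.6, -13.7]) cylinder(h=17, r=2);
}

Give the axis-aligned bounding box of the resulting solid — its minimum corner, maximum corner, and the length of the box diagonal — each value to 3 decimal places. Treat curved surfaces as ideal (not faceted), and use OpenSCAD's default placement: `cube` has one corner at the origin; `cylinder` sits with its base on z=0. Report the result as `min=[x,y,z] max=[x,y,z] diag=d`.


min=[3.600,7.600,-13.700] max=[10.900,15.700,10.200] diag=26.270

A = translate([5.6, 9.6, -13.7]) cylinder(h=17, r=2) → bbox [3.6,7.6,-13.7] .. [7.6,11.6,3.3]
B = cube([3.3, 4.1, 6.9]) → bbox [0,0,0] .. [3.3,4.1,6.9]
lo = A.lo+B.lo = [3.6+0, 7.6+0, -13.7+0] = [3.600,7.600,-13.700]
hi = A.hi+B.hi = [7.6+3.3, 11.6+4.1, 3.3+6.9] = [10.900,15.700,10.200]
diag = √(7.3²+8.1²+23.9²) = √690.11 = 26.270


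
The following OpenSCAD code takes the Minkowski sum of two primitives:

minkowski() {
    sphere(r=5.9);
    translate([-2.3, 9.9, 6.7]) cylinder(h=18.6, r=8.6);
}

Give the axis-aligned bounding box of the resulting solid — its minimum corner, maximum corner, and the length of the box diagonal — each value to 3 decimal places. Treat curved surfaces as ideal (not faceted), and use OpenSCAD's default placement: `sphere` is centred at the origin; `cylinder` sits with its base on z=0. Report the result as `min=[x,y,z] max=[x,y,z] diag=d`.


A = translate([-2.3, 9.9, 6.7]) cylinder(h=18.6, r=8.6) → bbox [-10.9,1.3,6.7] .. [6.3,18.5,25.3]
B = sphere(r=5.9) → bbox [-5.9,-5.9,-5.9] .. [5.9,5.9,5.9]
lo = A.lo+B.lo = [-10.9-5.9, 1.3-5.9, 6.7-5.9] = [-16.800,-4.600,0.800]
hi = A.hi+B.hi = [6.3+5.9, 18.5+5.9, 25.3+5.9] = [12.200,24.400,31.200]
diag = √(29²+29²+30.4²) = √2606.16 = 51.051

min=[-16.800,-4.600,0.800] max=[12.200,24.400,31.200] diag=51.051


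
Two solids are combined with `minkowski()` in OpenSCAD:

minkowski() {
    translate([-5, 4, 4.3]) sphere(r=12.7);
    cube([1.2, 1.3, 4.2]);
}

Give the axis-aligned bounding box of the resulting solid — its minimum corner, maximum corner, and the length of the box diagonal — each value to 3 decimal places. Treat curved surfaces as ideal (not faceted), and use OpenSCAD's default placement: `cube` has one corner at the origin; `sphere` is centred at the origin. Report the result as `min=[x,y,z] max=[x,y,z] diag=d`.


A = translate([-5, 4, 4.3]) sphere(r=12.7) → bbox [-17.7,-8.7,-8.4] .. [7.7,16.7,17]
B = cube([1.2, 1.3, 4.2]) → bbox [0,0,0] .. [1.2,1.3,4.2]
lo = A.lo+B.lo = [-17.7+0, -8.7+0, -8.4+0] = [-17.700,-8.700,-8.400]
hi = A.hi+B.hi = [7.7+1.2, 16.7+1.3, 17+4.2] = [8.900,18.000,21.200]
diag = √(26.6²+26.7²+29.6²) = √2296.61 = 47.923

min=[-17.700,-8.700,-8.400] max=[8.900,18.000,21.200] diag=47.923


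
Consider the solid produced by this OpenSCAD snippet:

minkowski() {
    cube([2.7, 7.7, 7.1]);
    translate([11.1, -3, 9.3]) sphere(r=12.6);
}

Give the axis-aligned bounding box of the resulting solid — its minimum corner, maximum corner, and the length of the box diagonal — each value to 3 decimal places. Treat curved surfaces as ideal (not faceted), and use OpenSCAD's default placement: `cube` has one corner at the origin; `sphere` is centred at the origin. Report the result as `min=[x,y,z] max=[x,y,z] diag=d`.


A = translate([11.1, -3, 9.3]) sphere(r=12.6) → bbox [-1.5,-15.6,-3.3] .. [23.7,9.6,21.9]
B = cube([2.7, 7.7, 7.1]) → bbox [0,0,0] .. [2.7,7.7,7.1]
lo = A.lo+B.lo = [-1.5+0, -15.6+0, -3.3+0] = [-1.500,-15.600,-3.300]
hi = A.hi+B.hi = [23.7+2.7, 9.6+7.7, 21.9+7.1] = [26.400,17.300,29.000]
diag = √(27.9²+32.9²+32.3²) = √2904.11 = 53.890

min=[-1.500,-15.600,-3.300] max=[26.400,17.300,29.000] diag=53.890


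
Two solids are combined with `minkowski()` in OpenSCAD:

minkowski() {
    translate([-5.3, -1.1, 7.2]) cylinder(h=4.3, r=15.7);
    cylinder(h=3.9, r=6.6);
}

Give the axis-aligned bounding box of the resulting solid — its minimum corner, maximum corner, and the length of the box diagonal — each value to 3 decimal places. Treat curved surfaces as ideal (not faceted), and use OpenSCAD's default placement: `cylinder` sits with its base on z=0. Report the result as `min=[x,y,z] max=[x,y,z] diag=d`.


A = translate([-5.3, -1.1, 7.2]) cylinder(h=4.3, r=15.7) → bbox [-21,-16.8,7.2] .. [10.4,14.6,11.5]
B = cylinder(h=3.9, r=6.6) → bbox [-6.6,-6.6,0] .. [6.6,6.6,3.9]
lo = A.lo+B.lo = [-21-6.6, -16.8-6.6, 7.2+0] = [-27.600,-23.400,7.200]
hi = A.hi+B.hi = [10.4+6.6, 14.6+6.6, 11.5+3.9] = [17.000,21.200,15.400]
diag = √(44.6²+44.6²+8.2²) = √4045.56 = 63.605

min=[-27.600,-23.400,7.200] max=[17.000,21.200,15.400] diag=63.605


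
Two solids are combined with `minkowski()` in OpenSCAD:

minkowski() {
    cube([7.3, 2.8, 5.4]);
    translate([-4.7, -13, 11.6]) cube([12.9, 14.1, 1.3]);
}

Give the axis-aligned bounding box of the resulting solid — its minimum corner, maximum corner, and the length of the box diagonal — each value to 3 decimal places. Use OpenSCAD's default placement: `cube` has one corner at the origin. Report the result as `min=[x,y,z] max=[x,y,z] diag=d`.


min=[-4.700,-13.000,11.600] max=[15.500,3.900,18.300] diag=27.176

A = translate([-4.7, -13, 11.6]) cube([12.9, 14.1, 1.3]) → bbox [-4.7,-13,11.6] .. [8.2,1.1,12.9]
B = cube([7.3, 2.8, 5.4]) → bbox [0,0,0] .. [7.3,2.8,5.4]
lo = A.lo+B.lo = [-4.7+0, -13+0, 11.6+0] = [-4.700,-13.000,11.600]
hi = A.hi+B.hi = [8.2+7.3, 1.1+2.8, 12.9+5.4] = [15.500,3.900,18.300]
diag = √(20.2²+16.9²+6.7²) = √738.54 = 27.176


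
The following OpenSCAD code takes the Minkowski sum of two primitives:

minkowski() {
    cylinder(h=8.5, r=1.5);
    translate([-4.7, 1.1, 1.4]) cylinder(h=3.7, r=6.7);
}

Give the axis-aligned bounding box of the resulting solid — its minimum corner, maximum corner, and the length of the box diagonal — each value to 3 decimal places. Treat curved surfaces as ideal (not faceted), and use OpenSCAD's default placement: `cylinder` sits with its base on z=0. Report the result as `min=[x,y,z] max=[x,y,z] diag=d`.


min=[-12.900,-7.100,1.400] max=[3.500,9.300,13.600] diag=26.206

A = translate([-4.7, 1.1, 1.4]) cylinder(h=3.7, r=6.7) → bbox [-11.4,-5.6,1.4] .. [2,7.8,5.1]
B = cylinder(h=8.5, r=1.5) → bbox [-1.5,-1.5,0] .. [1.5,1.5,8.5]
lo = A.lo+B.lo = [-11.4-1.5, -5.6-1.5, 1.4+0] = [-12.900,-7.100,1.400]
hi = A.hi+B.hi = [2+1.5, 7.8+1.5, 5.1+8.5] = [3.500,9.300,13.600]
diag = √(16.4²+16.4²+12.2²) = √686.76 = 26.206


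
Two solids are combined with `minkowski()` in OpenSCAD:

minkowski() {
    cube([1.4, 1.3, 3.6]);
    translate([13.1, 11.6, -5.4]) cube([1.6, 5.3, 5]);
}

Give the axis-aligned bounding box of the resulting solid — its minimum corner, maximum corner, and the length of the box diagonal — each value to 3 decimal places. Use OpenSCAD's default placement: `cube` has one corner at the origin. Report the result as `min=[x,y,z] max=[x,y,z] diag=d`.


A = translate([13.1, 11.6, -5.4]) cube([1.6, 5.3, 5]) → bbox [13.1,11.6,-5.4] .. [14.7,16.9,-0.4]
B = cube([1.4, 1.3, 3.6]) → bbox [0,0,0] .. [1.4,1.3,3.6]
lo = A.lo+B.lo = [13.1+0, 11.6+0, -5.4+0] = [13.100,11.600,-5.400]
hi = A.hi+B.hi = [14.7+1.4, 16.9+1.3, -0.4+3.6] = [16.100,18.200,3.200]
diag = √(3²+6.6²+8.6²) = √126.52 = 11.248

min=[13.100,11.600,-5.400] max=[16.100,18.200,3.200] diag=11.248


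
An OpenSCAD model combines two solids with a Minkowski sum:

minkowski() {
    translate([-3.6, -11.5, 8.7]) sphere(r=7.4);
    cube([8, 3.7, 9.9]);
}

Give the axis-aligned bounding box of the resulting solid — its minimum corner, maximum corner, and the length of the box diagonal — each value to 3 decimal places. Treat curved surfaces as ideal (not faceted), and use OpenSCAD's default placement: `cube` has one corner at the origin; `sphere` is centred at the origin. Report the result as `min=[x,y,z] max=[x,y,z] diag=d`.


A = translate([-3.6, -11.5, 8.7]) sphere(r=7.4) → bbox [-11,-18.9,1.3] .. [3.8,-4.1,16.1]
B = cube([8, 3.7, 9.9]) → bbox [0,0,0] .. [8,3.7,9.9]
lo = A.lo+B.lo = [-11+0, -18.9+0, 1.3+0] = [-11.000,-18.900,1.300]
hi = A.hi+B.hi = [3.8+8, -4.1+3.7, 16.1+9.9] = [11.800,-0.400,26.000]
diag = √(22.8²+18.5²+24.7²) = √1472.18 = 38.369

min=[-11.000,-18.900,1.300] max=[11.800,-0.400,26.000] diag=38.369


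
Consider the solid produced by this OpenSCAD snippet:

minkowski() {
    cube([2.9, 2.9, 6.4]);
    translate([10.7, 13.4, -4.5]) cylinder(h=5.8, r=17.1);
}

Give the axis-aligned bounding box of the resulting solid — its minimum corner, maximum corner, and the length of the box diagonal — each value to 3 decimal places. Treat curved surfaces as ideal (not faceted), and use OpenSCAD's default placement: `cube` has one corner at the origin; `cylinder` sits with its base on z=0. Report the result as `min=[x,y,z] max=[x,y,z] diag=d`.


min=[-6.400,-3.700,-4.500] max=[30.700,33.400,7.700] diag=53.867

A = translate([10.7, 13.4, -4.5]) cylinder(h=5.8, r=17.1) → bbox [-6.4,-3.7,-4.5] .. [27.8,30.5,1.3]
B = cube([2.9, 2.9, 6.4]) → bbox [0,0,0] .. [2.9,2.9,6.4]
lo = A.lo+B.lo = [-6.4+0, -3.7+0, -4.5+0] = [-6.400,-3.700,-4.500]
hi = A.hi+B.hi = [27.8+2.9, 30.5+2.9, 1.3+6.4] = [30.700,33.400,7.700]
diag = √(37.1²+37.1²+12.2²) = √2901.66 = 53.867


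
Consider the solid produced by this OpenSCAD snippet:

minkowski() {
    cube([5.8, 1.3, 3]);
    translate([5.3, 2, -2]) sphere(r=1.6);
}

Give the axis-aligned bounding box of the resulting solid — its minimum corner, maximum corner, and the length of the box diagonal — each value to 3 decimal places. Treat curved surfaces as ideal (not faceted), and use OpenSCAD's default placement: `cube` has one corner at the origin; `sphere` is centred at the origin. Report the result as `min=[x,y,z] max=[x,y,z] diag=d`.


A = translate([5.3, 2, -2]) sphere(r=1.6) → bbox [3.7,0.4,-3.6] .. [6.9,3.6,-0.4]
B = cube([5.8, 1.3, 3]) → bbox [0,0,0] .. [5.8,1.3,3]
lo = A.lo+B.lo = [3.7+0, 0.4+0, -3.6+0] = [3.700,0.400,-3.600]
hi = A.hi+B.hi = [6.9+5.8, 3.6+1.3, -0.4+3] = [12.700,4.900,2.600]
diag = √(9²+4.5²+6.2²) = √139.69 = 11.819

min=[3.700,0.400,-3.600] max=[12.700,4.900,2.600] diag=11.819


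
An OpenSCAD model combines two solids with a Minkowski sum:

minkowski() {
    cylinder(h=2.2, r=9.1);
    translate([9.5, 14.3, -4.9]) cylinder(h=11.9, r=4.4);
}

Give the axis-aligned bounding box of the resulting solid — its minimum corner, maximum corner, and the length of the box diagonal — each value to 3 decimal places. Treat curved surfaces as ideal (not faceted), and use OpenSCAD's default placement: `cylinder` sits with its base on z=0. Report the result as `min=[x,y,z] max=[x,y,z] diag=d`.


A = translate([9.5, 14.3, -4.9]) cylinder(h=11.9, r=4.4) → bbox [5.1,9.9,-4.9] .. [13.9,18.7,7]
B = cylinder(h=2.2, r=9.1) → bbox [-9.1,-9.1,0] .. [9.1,9.1,2.2]
lo = A.lo+B.lo = [5.1-9.1, 9.9-9.1, -4.9+0] = [-4.000,0.800,-4.900]
hi = A.hi+B.hi = [13.9+9.1, 18.7+9.1, 7+2.2] = [23.000,27.800,9.200]
diag = √(27²+27²+14.1²) = √1656.81 = 40.704

min=[-4.000,0.800,-4.900] max=[23.000,27.800,9.200] diag=40.704
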